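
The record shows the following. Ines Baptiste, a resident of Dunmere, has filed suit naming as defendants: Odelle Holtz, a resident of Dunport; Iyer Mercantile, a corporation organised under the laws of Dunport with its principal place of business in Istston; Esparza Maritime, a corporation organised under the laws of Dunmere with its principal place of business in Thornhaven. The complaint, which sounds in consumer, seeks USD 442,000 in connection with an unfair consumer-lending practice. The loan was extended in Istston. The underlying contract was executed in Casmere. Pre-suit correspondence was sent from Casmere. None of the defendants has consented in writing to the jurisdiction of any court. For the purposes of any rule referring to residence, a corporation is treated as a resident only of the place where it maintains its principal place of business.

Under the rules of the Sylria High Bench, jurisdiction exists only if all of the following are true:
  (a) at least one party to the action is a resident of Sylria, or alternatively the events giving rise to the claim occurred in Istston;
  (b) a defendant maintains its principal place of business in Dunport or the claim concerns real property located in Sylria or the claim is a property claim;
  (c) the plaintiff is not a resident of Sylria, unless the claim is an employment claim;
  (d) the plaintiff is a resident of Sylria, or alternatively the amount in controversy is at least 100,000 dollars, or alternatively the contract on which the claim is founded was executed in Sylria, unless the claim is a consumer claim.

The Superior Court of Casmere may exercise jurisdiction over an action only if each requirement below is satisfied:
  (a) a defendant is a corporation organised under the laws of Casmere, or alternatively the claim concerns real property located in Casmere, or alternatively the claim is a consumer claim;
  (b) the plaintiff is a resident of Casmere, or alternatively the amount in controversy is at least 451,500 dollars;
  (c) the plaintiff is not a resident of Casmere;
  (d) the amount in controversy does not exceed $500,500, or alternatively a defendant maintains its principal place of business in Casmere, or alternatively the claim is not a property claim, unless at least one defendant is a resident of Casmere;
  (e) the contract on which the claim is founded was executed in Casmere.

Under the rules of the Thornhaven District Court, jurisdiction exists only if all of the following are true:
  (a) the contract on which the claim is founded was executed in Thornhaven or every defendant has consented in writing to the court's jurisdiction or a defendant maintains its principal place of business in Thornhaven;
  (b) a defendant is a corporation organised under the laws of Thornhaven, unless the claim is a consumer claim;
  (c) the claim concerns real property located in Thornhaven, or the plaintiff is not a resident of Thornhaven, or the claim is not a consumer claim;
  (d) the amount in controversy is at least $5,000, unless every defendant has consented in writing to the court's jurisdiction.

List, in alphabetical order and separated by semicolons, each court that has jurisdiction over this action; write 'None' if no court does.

The Sylria High Bench:
  (a) The operative events occurred in Istston, so one alternative holds. Condition met.
  (b) The corporate defendant(s) have their principal place of business in Istston, Thornhaven, not Dunport; the claim does not concern real property; the claim is a consumer claim, not a property claim — none of the alternatives is met. Not satisfied.
  (c) The plaintiff resides in Dunmere, which is not Sylria. Met.
  (d) The amount in controversy is $442,000, which meets the 100,000 dollars floor, which satisfies one of the alternatives. Satisfied.
  → At least one condition fails; no jurisdiction.
The Superior Court of Casmere:
  (a) The claim is a consumer claim, which satisfies one of the alternatives. Condition met.
  (b) The plaintiff resides in Dunmere, not Casmere; the amount in controversy is $442,000, below the USD 451,500 floor — no alternative holds. Fails.
  (c) The plaintiff resides in Dunmere, which is not Casmere. Satisfied.
  (d) The amount in controversy is 442,000 dollars, within the $500,500 ceiling — that alternative is enough. Satisfied.
  (e) The contract was executed in Casmere. Met.
  → At least one condition fails; no jurisdiction.
The Thornhaven District Court:
  (a) Esparza Maritime has its principal place of business in Thornhaven — that alternative is enough. Met.
  (b) The corporate defendant(s) are organised in Dunmere, Dunport, not Thornhaven. However, the claim is a consumer claim, so the 'unless' proviso supplies this condition. Met.
  (c) The plaintiff resides in Dunmere, which is not Thornhaven — that alternative is enough. Satisfied.
  (d) The amount in controversy is $442,000, which meets the $5,000 floor. Condition met.
  → Jurisdiction lies.

the Thornhaven District Court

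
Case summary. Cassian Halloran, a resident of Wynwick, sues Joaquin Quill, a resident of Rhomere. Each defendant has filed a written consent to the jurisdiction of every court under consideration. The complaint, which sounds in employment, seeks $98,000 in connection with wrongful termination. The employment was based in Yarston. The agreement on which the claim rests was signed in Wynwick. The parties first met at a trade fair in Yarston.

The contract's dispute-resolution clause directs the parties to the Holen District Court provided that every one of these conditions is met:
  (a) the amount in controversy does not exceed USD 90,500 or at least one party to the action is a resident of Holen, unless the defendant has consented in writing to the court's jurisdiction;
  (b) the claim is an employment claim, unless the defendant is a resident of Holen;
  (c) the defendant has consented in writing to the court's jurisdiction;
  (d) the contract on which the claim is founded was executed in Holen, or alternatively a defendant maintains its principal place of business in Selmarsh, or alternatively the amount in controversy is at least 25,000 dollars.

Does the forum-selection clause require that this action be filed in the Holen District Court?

Yes

The Holen District Court:
  (a) The amount in controversy is USD 98,000, above the 90,500 dollars ceiling; no party resides in Holen — none of the alternatives is met. However, every defendant has filed written consent, so the 'unless' proviso supplies this condition. Met.
  (b) The claim is an employment claim. Condition met.
  (c) Every defendant has filed written consent. Satisfied.
  (d) The amount in controversy is $98,000, which meets the $25,000 floor, so one alternative holds. Condition met.
  → Forum clause is triggered.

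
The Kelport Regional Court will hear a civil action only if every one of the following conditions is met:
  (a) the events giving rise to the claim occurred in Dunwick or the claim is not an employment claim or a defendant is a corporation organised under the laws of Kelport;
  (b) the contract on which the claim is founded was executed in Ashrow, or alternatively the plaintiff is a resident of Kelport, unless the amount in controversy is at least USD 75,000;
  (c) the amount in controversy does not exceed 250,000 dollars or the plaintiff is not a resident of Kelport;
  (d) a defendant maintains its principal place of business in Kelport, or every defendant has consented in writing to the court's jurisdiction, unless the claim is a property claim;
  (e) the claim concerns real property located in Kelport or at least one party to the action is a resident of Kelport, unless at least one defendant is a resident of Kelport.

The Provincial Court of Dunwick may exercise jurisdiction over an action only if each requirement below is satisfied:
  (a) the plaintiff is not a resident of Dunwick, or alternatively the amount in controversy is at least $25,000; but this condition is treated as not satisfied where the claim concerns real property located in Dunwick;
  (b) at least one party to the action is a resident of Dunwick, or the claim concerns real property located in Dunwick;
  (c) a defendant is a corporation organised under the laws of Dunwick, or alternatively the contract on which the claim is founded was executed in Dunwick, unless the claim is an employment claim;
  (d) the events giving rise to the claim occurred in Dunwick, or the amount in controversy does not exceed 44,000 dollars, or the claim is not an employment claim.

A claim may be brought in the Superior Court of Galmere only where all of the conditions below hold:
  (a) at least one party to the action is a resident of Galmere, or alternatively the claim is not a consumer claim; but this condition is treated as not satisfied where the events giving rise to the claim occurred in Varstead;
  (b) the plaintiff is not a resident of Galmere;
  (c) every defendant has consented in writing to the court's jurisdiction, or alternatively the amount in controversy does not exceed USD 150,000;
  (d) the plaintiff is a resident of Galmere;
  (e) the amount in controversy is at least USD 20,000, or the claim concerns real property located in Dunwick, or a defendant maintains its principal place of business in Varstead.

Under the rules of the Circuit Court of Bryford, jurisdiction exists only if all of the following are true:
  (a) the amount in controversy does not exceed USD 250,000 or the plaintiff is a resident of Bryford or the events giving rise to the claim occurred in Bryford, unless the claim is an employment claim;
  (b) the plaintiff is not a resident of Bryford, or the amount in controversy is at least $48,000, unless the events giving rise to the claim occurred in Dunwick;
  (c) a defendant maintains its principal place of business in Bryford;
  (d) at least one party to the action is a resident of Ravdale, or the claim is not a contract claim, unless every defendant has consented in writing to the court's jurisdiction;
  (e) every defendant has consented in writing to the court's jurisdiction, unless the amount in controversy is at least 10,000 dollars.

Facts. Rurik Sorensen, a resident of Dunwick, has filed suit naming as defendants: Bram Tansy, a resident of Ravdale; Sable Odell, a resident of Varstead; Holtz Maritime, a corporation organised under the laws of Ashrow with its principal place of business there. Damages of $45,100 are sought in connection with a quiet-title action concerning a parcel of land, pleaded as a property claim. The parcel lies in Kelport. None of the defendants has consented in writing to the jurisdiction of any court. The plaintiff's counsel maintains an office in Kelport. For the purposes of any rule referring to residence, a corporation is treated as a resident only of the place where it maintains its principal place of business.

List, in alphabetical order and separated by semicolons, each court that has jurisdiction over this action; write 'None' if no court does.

The Kelport Regional Court:
  (a) The claim is a property claim, not an employment claim, so this disjunct is met. Met.
  (b) No contract (and hence no place of execution) is alleged; the plaintiff resides in Dunwick, not Kelport — every alternative fails. Nor does the 'unless' clause help: the amount in controversy is $45,100, below the $75,000 floor. Condition not met.
  (c) The amount in controversy is $45,100, within the 250,000 dollars ceiling, so this disjunct is met. Condition met.
  (d) The corporate defendant(s) have their principal place of business in Ashrow, not Kelport; no such written consent has been filed — none of the alternatives is met. But the claim is a property claim, and the 'unless' clause therefore excuses the requirement. Met.
  (e) The property lies in Kelport, so one alternative holds. Condition met.
  → Not every requirement is met — no jurisdiction.
The Provincial Court of Dunwick:
  (a) The amount in controversy is $45,100, which meets the $25,000 floor — that alternative is enough. The carve-out does not apply: the property lies in Kelport, not Dunwick. Satisfied.
  (b) Rurik Sorensen resides in Dunwick, so one alternative holds. Met.
  (c) The corporate defendant(s) are organised in Ashrow, not Dunwick; no contract (and hence no place of execution) is alleged — every alternative fails. The proviso offers no rescue either, since the claim is a property claim, not an employment claim. Not satisfied.
  (d) The claim is a property claim, not an employment claim, which satisfies one of the alternatives. Condition met.
  → No jurisdiction.
The Superior Court of Galmere:
  (a) The claim is a property claim, not a consumer claim — that alternative is enough. The exception is not triggered, since the operative events occurred in Kelport, not Varstead. Met.
  (b) The plaintiff resides in Dunwick, which is not Galmere. Met.
  (c) The amount in controversy is $45,100, within the $150,000 ceiling, so this disjunct is met. Satisfied.
  (d) The plaintiff resides in Dunwick, not Galmere. Not met.
  (e) The amount in controversy is USD 45,100, which meets the 20,000 dollars floor, so one alternative holds. Met.
  → Not every requirement is met — no jurisdiction.
The Circuit Court of Bryford:
  (a) The amount in controversy is USD 45,100, within the $250,000 ceiling, which satisfies one of the alternatives. Satisfied.
  (b) The plaintiff resides in Dunwick, which is not Bryford — that alternative is enough. Condition met.
  (c) The corporate defendant(s) have their principal place of business in Ashrow, not Bryford. Condition not met.
  (d) Bram Tansy resides in Ravdale — that alternative is enough. Satisfied.
  (e) No such written consent has been filed. However, the amount in controversy is 45,100 dollars, which meets the 10,000 dollars floor, so the 'unless' proviso supplies this condition. Met.
  → The court lacks jurisdiction.

None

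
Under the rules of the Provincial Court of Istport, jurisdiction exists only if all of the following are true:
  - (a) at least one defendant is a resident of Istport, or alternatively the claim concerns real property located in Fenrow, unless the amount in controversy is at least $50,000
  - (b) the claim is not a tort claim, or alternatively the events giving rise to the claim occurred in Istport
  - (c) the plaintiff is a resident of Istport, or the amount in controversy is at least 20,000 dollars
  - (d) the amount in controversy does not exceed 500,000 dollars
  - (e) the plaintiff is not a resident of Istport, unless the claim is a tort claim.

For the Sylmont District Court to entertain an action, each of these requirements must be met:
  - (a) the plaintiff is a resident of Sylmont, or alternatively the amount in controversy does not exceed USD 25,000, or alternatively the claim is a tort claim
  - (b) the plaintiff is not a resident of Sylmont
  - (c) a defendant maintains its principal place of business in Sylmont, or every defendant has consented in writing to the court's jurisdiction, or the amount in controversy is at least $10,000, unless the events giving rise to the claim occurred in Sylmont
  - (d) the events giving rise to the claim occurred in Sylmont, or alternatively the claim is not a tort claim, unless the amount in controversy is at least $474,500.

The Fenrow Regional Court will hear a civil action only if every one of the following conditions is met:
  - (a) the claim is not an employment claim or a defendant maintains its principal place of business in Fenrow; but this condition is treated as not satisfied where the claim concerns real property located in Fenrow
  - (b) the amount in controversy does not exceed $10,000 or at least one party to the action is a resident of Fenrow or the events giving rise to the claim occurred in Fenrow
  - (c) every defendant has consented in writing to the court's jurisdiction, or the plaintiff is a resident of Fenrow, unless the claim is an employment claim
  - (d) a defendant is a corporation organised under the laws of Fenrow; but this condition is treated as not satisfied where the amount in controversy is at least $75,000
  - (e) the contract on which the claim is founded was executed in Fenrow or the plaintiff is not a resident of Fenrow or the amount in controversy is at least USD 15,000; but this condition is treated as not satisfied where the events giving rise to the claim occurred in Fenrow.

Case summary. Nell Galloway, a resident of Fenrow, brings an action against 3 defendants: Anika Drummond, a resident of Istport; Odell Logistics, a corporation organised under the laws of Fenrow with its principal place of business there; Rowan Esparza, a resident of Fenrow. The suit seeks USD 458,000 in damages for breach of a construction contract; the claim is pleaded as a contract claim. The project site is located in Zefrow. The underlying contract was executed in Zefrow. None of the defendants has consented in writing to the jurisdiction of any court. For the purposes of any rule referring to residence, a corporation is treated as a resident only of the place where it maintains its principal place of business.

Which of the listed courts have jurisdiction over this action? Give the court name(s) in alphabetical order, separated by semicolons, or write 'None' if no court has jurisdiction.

the Provincial Court of Istport

The Provincial Court of Istport:
  (a) Anika Drummond resides in Istport, so this disjunct is met. Condition met.
  (b) The claim is a contract claim, not a tort claim, so this disjunct is met. Condition met.
  (c) The amount in controversy is USD 458,000, which meets the 20,000 dollars floor, so this disjunct is met. Satisfied.
  (d) The amount in controversy is USD 458,000, within the USD 500,000 ceiling. Met.
  (e) The plaintiff resides in Fenrow, which is not Istport. Met.
  → Every requirement is satisfied — jurisdiction.
The Sylmont District Court:
  (a) The plaintiff resides in Fenrow, not Sylmont; the amount in controversy is $458,000, above the $25,000 ceiling; the claim is a contract claim, not a tort claim — none of the alternatives is met. Not satisfied.
  (b) The plaintiff resides in Fenrow, which is not Sylmont. Met.
  (c) The amount in controversy is 458,000 dollars, which meets the USD 10,000 floor — that alternative is enough. Condition met.
  (d) The claim is a contract claim, not a tort claim, which satisfies one of the alternatives. Condition met.
  → The court lacks jurisdiction.
The Fenrow Regional Court:
  (a) The claim is a contract claim, not an employment claim, so one alternative holds. And the carve-out is inapplicable — the claim does not concern real property. Met.
  (b) Nell Galloway resides in Fenrow — that alternative is enough. Condition met.
  (c) The plaintiff resides in Fenrow, so one alternative holds. Condition met.
  (d) Odell Logistics is organised under the laws of Fenrow. However, the amount in controversy is USD 458,000, which meets the $75,000 floor, which falls within the stated exception and so defeats the condition. Not satisfied.
  (e) The amount in controversy is 458,000 dollars, which meets the $15,000 floor, so this disjunct is met. The exception is not triggered, since the operative events occurred in Zefrow, not Fenrow. Condition met.
  → Not every requirement is met — no jurisdiction.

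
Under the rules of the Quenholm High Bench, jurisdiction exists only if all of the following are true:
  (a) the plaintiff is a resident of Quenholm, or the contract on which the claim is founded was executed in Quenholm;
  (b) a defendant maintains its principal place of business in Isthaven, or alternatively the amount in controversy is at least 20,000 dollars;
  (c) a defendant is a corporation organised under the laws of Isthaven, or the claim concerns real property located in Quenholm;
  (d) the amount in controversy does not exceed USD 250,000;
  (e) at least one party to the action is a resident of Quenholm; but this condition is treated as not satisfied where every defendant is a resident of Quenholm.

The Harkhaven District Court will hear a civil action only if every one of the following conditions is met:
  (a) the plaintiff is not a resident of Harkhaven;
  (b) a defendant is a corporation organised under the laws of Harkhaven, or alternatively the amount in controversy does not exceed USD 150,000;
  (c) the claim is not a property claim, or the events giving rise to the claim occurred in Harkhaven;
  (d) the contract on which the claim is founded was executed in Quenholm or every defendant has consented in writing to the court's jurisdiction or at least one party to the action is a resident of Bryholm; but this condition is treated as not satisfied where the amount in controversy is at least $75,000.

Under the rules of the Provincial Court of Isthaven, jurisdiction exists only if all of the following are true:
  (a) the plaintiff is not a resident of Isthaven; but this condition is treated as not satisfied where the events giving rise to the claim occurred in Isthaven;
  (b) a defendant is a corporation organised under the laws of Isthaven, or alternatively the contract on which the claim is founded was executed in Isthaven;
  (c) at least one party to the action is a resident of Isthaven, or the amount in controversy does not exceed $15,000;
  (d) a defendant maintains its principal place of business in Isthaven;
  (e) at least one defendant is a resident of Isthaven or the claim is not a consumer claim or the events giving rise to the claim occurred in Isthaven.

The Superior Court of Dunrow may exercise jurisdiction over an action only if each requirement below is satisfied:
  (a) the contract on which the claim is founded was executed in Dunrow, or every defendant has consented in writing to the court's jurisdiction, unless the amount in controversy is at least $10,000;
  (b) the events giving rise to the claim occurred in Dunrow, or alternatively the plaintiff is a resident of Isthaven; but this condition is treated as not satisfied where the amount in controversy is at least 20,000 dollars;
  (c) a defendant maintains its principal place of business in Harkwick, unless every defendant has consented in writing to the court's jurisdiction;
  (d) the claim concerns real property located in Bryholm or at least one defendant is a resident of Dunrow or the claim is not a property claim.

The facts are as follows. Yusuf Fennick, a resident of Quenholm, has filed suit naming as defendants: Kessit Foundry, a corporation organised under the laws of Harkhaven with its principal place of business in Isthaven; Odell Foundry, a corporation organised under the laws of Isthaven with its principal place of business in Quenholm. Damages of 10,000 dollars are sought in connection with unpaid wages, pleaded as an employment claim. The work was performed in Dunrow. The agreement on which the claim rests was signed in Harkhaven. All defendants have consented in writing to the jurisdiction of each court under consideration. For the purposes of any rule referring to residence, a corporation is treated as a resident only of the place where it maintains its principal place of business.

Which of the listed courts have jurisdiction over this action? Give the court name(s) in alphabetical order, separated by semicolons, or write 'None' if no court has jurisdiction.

the Harkhaven District Court; the Provincial Court of Isthaven; the Quenholm High Bench; the Superior Court of Dunrow

The Quenholm High Bench:
  (a) The plaintiff resides in Quenholm, so this disjunct is met. Satisfied.
  (b) Kessit Foundry has its principal place of business in Isthaven — that alternative is enough. Met.
  (c) Odell Foundry is organised under the laws of Isthaven, so one alternative holds. Condition met.
  (d) The amount in controversy is $10,000, within the 250,000 dollars ceiling. Condition met.
  (e) Yusuf Fennick resides in Quenholm. The carve-out does not apply: the defendants reside as follows — Kessit Foundry in Isthaven, Odell Foundry in Quenholm — not all in Quenholm. Condition met.
  → Every requirement is satisfied — jurisdiction.
The Harkhaven District Court:
  (a) The plaintiff resides in Quenholm, which is not Harkhaven. Met.
  (b) Kessit Foundry is organised under the laws of Harkhaven, which satisfies one of the alternatives. Met.
  (c) The claim is an employment claim, not a property claim, so this disjunct is met. Satisfied.
  (d) Every defendant has filed written consent — that alternative is enough. The carve-out does not apply: the amount in controversy is USD 10,000, below the 75,000 dollars floor. Met.
  → Every requirement is satisfied — jurisdiction.
The Provincial Court of Isthaven:
  (a) The plaintiff resides in Quenholm, which is not Isthaven. The carve-out does not apply: the operative events occurred in Dunrow, not Isthaven. Condition met.
  (b) Odell Foundry is organised under the laws of Isthaven, which satisfies one of the alternatives. Condition met.
  (c) Kessit Foundry resides in Isthaven, so one alternative holds. Condition met.
  (d) Kessit Foundry has its principal place of business in Isthaven. Condition met.
  (e) Kessit Foundry resides in Isthaven, so one alternative holds. Satisfied.
  → Every requirement is satisfied — jurisdiction.
The Superior Court of Dunrow:
  (a) Every defendant has filed written consent, so one alternative holds. Condition met.
  (b) The operative events occurred in Dunrow, so this disjunct is met. The exception is not triggered, since the amount in controversy is 10,000 dollars, below the 20,000 dollars floor. Satisfied.
  (c) The corporate defendant(s) have their principal place of business in Isthaven, Quenholm, not Harkwick. The proviso rescues it, though: every defendant has filed written consent. Met.
  (d) The claim is an employment claim, not a property claim — that alternative is enough. Satisfied.
  → The court has jurisdiction.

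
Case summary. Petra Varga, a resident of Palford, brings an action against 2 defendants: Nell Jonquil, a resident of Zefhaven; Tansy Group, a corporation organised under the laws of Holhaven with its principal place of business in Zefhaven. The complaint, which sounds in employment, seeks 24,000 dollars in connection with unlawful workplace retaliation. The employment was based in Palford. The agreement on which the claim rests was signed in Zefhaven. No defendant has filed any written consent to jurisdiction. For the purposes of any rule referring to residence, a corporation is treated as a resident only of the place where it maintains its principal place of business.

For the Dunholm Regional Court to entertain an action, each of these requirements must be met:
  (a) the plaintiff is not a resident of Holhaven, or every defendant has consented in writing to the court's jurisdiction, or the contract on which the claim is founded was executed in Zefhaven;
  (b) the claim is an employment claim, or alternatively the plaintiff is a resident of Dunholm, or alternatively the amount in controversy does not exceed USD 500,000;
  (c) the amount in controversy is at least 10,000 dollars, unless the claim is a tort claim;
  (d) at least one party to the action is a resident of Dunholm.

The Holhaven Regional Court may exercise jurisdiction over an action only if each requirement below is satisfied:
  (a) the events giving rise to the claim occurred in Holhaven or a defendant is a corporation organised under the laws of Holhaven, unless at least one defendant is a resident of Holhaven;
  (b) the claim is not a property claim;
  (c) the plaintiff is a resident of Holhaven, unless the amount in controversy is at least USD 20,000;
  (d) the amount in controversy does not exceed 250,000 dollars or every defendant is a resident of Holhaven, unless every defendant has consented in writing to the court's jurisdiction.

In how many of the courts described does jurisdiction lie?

1

The Dunholm Regional Court:
  (a) The plaintiff resides in Palford, which is not Holhaven — that alternative is enough. Satisfied.
  (b) The claim is an employment claim, so this disjunct is met. Satisfied.
  (c) The amount in controversy is $24,000, which meets the USD 10,000 floor. Met.
  (d) No party resides in Dunholm. Condition not met.
  → Not every requirement is met — no jurisdiction.
The Holhaven Regional Court:
  (a) Tansy Group is organised under the laws of Holhaven, which satisfies one of the alternatives. Met.
  (b) The claim is an employment claim, not a property claim. Satisfied.
  (c) The plaintiff resides in Palford, not Holhaven. But the amount in controversy is USD 24,000, which meets the $20,000 floor, and the 'unless' clause therefore excuses the requirement. Met.
  (d) The amount in controversy is 24,000 dollars, within the 250,000 dollars ceiling, which satisfies one of the alternatives. Satisfied.
  → Every requirement is satisfied — jurisdiction.
Courts with jurisdiction: the Holhaven Regional Court — 1 in total.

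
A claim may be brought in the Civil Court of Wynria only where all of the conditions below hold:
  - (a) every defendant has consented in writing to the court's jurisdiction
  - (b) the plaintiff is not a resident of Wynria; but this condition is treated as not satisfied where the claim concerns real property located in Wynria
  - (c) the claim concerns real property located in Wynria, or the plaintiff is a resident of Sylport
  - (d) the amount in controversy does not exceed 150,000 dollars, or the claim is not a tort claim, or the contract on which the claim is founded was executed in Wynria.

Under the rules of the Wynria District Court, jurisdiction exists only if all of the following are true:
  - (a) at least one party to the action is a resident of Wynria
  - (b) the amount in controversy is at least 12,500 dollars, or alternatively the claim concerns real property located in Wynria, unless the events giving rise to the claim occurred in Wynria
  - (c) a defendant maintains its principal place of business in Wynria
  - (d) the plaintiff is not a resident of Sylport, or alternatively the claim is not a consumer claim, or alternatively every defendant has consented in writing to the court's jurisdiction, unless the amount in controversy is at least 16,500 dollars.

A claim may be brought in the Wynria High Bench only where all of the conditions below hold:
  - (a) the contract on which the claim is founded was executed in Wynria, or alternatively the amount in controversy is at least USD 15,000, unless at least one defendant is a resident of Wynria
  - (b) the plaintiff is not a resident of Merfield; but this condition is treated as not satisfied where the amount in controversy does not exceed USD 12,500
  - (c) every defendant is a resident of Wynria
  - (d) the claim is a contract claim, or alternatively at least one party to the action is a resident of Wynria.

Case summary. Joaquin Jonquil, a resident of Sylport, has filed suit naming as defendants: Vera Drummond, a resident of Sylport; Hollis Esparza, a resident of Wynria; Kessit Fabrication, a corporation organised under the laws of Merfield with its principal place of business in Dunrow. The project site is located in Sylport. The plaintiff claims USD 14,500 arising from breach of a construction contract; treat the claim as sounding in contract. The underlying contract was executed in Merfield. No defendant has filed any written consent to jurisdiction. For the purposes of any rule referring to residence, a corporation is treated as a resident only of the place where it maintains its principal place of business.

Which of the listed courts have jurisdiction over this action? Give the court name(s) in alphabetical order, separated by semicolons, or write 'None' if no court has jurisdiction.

None

The Civil Court of Wynria:
  (a) No such written consent has been filed. Condition not met.
  (b) The plaintiff resides in Sylport, which is not Wynria. And the carve-out is inapplicable — the claim does not concern real property. Met.
  (c) The plaintiff resides in Sylport, so this disjunct is met. Met.
  (d) The amount in controversy is USD 14,500, within the $150,000 ceiling, which satisfies one of the alternatives. Met.
  → The court lacks jurisdiction.
The Wynria District Court:
  (a) Hollis Esparza resides in Wynria. Condition met.
  (b) The amount in controversy is $14,500, which meets the USD 12,500 floor, which satisfies one of the alternatives. Met.
  (c) The corporate defendant(s) have their principal place of business in Dunrow, not Wynria. Condition not met.
  (d) The claim is a contract claim, not a consumer claim, so this disjunct is met. Satisfied.
  → Not every requirement is met — no jurisdiction.
The Wynria High Bench:
  (a) The contract was executed in Merfield, not Wynria; the amount in controversy is USD 14,500, below the 15,000 dollars floor — none of the alternatives is met. However, Hollis Esparza resides in Wynria, so the 'unless' proviso supplies this condition. Met.
  (b) The plaintiff resides in Sylport, which is not Merfield. The carve-out does not apply: the amount in controversy is 14,500 dollars, above the $12,500 ceiling. Satisfied.
  (c) The defendants reside as follows — Vera Drummond in Sylport, Hollis Esparza in Wynria, Kessit Fabrication in Dunrow — not all in Wynria. Not satisfied.
  (d) The claim is a contract claim, so one alternative holds. Met.
  → No jurisdiction.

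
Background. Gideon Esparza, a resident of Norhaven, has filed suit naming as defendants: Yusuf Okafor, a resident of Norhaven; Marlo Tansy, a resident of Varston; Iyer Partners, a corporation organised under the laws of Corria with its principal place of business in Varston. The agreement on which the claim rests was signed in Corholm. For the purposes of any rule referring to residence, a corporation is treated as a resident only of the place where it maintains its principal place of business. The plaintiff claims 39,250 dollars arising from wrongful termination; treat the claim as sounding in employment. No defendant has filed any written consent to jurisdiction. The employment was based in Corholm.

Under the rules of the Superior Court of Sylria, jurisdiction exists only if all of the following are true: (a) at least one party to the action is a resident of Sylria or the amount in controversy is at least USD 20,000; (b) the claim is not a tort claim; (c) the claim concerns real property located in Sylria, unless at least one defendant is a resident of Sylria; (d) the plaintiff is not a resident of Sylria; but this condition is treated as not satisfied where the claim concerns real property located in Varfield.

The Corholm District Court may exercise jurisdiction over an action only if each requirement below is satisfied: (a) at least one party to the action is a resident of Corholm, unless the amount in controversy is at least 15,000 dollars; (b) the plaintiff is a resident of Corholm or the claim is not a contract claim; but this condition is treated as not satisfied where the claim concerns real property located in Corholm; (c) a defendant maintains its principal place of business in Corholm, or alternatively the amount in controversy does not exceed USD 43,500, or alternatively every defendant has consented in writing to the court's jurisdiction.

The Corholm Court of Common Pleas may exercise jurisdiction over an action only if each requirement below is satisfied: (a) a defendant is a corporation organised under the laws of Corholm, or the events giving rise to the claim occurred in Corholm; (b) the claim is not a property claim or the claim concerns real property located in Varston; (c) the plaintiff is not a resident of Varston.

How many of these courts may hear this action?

2

The Superior Court of Sylria:
  (a) The amount in controversy is 39,250 dollars, which meets the USD 20,000 floor — that alternative is enough. Satisfied.
  (b) The claim is an employment claim, not a tort claim. Met.
  (c) The claim does not concern real property. And no defendant resides in Sylria (they reside in Norhaven, Varston, Varston), so the proviso does not save it. Not met.
  (d) The plaintiff resides in Norhaven, which is not Sylria. The carve-out does not apply: the claim does not concern real property. Satisfied.
  → At least one condition fails; no jurisdiction.
The Corholm District Court:
  (a) No party resides in Corholm. But the amount in controversy is USD 39,250, which meets the $15,000 floor, and the 'unless' clause therefore excuses the requirement. Met.
  (b) The claim is an employment claim, not a contract claim, which satisfies one of the alternatives. And the carve-out is inapplicable — the claim does not concern real property. Satisfied.
  (c) The amount in controversy is USD 39,250, within the 43,500 dollars ceiling — that alternative is enough. Condition met.
  → The court has jurisdiction.
The Corholm Court of Common Pleas:
  (a) The operative events occurred in Corholm, so this disjunct is met. Met.
  (b) The claim is an employment claim, not a property claim — that alternative is enough. Satisfied.
  (c) The plaintiff resides in Norhaven, which is not Varston. Met.
  → Jurisdiction lies.
Courts with jurisdiction: the Corholm District Court, the Corholm Court of Common Pleas — 2 in total.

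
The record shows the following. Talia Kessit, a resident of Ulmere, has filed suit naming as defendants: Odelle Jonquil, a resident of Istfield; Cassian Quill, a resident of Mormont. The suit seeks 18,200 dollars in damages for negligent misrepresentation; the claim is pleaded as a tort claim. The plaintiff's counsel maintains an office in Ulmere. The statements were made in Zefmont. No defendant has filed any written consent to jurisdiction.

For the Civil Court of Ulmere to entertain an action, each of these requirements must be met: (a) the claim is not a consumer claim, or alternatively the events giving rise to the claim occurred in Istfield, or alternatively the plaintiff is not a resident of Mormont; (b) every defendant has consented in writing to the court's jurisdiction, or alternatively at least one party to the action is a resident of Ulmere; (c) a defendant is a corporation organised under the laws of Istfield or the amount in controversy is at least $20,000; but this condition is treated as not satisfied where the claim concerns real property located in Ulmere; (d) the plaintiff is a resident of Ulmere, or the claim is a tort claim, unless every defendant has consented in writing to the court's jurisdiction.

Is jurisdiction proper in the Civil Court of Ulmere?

No

The Civil Court of Ulmere:
  (a) The claim is a tort claim, not a consumer claim, which satisfies one of the alternatives. Condition met.
  (b) Talia Kessit resides in Ulmere, so one alternative holds. Met.
  (c) No defendant is a corporation; the amount in controversy is USD 18,200, below the $20,000 floor — none of the alternatives is met. Condition not met.
  (d) The plaintiff resides in Ulmere, so this disjunct is met. Satisfied.
  → At least one condition fails; no jurisdiction.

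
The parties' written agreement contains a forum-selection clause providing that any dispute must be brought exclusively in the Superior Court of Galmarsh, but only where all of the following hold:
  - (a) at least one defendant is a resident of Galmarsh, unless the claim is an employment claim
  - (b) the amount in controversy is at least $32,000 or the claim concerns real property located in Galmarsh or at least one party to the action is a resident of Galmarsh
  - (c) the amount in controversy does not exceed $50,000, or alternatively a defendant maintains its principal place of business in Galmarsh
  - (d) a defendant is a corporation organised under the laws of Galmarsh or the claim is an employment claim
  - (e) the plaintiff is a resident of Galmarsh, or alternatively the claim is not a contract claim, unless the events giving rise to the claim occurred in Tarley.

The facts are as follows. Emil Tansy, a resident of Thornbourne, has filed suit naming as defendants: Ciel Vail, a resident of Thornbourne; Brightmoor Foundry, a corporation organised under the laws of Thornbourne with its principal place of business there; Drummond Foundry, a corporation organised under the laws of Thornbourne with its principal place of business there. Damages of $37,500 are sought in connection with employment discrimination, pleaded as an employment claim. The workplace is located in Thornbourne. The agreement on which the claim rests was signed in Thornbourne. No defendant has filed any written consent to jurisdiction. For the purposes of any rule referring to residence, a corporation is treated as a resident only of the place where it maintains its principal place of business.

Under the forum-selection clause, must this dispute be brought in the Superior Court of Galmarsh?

The Superior Court of Galmarsh:
  (a) No defendant resides in Galmarsh (they reside in Thornbourne, Thornbourne, Thornbourne). However, the claim is an employment claim, so the 'unless' proviso supplies this condition. Condition met.
  (b) The amount in controversy is USD 37,500, which meets the USD 32,000 floor, so one alternative holds. Condition met.
  (c) The amount in controversy is 37,500 dollars, within the 50,000 dollars ceiling, so this disjunct is met. Satisfied.
  (d) The claim is an employment claim — that alternative is enough. Met.
  (e) The claim is an employment claim, not a contract claim, so one alternative holds. Condition met.
  → The clause applies.

Yes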